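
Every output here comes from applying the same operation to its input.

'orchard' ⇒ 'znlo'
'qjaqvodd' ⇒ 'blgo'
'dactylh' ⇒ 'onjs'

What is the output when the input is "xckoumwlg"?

ivfhr

Rule — keep every other character starting from the first (positions 1st, 3rd, 5th, ...), then shift every letter 11 places forward in the alphabet (wrapping around).
Working it through for "xckoumwlg": intermediate "xkuwg", final "ivfhr".
(Check on "orchard": → "ocad" → "znlo" ✓)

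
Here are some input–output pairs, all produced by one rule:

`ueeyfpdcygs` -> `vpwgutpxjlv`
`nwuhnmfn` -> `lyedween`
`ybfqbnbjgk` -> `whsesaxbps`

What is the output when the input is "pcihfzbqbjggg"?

zywqshsaxxxgt

Rule — move the first 2 characters to the end (rotate left by 2), then shift every letter 9 places backward in the alphabet (wrapping around).
So "pcihfzbqbjggg" becomes "zywqshsaxxxgt".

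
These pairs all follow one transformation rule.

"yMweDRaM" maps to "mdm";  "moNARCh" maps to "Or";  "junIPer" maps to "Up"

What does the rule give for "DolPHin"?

Oh

Rule — flip the case of every letter, then keep one character in every 3, starting at position 2 (positions 2nd, 5th, 8th, ...).
Applying both steps to "DolPHin": "dOLphIN", then "Oh".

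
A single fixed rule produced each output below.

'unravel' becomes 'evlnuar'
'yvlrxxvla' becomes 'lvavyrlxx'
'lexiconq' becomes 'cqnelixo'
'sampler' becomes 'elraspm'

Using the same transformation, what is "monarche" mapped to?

rehomanc

Each output is the input with this applied: swap each adjacent pair of characters (1↔2, 3↔4, ...), then move the last 3 characters to the front (rotate right by 3).
On "monarche": the first step gives "omancreh", and the second then gives "rehomanc".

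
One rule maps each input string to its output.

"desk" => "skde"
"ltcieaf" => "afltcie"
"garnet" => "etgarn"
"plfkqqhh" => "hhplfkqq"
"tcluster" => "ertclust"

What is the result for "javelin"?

injavel

The rule is to move the last 2 characters to the front (rotate right by 2).
So "javelin" becomes "injavel".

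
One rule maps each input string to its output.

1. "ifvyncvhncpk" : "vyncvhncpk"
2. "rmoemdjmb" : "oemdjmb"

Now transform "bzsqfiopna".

sqfiopna

Rule — delete the first 2 characters.
Applying that to "bzsqfiopna" gives "sqfiopna".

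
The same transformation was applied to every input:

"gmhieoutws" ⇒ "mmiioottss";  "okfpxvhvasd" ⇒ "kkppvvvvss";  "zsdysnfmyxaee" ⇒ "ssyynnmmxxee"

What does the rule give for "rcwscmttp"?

What's happening: keep every other character starting from the second (positions 2nd, 4th, 6th, ...), then double every character.
On "rcwscmttp": the first step gives "csmt", and the second then gives "ccssmmtt".

ccssmmtt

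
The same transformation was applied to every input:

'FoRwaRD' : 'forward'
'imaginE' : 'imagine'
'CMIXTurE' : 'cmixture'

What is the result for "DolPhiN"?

dolphin

Looking at the pairs, the operation is to convert every letter to lowercase.
For "DolPhiN" the result is "dolphin".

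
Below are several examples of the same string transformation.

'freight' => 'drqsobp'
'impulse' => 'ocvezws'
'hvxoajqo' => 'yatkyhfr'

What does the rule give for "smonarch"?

The pattern: shift every letter 10 places forward in the alphabet (wrapping around), then reverse the string.
Doing the same to "smonarch": "rmbkxywc".

rmbkxywc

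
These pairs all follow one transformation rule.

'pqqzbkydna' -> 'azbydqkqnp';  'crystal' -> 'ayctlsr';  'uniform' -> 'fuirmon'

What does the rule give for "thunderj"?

The transformation: sort the characters into alphabetical order, then take characters alternately from the front and the back (1st, last, 2nd, 2nd-last, ...).
Starting from "thunderj": after the first operation, "dehjnrtu"; after the second, "duethrjn".

duethrjn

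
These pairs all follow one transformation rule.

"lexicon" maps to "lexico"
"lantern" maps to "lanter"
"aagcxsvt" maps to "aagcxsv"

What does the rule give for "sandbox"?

Looking at the pairs, the operation is to delete the last character.
For "sandbox" the result is "sandbo".

sandbo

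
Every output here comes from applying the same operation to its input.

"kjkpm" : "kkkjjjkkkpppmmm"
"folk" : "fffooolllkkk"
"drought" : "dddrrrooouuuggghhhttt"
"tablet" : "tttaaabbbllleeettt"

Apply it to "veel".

Rule — repeat every character 3 times.
Doing the same to "veel": "vvveeeeeelll".

vvveeeeeelll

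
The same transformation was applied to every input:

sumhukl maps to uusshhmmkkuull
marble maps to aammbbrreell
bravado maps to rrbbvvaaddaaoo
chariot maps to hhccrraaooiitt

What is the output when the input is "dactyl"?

What's happening: swap each adjacent pair of characters (1↔2, 3↔4, ...), then double every character.
Starting from "dactyl": after the first operation, "adtcly"; after the second, "aaddttccllyy".

aaddttccllyy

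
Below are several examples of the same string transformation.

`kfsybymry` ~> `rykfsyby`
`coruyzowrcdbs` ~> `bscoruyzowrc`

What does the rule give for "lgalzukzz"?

Looking at the pairs, the operation is to move the last 3 characters to the front (rotate right by 3), then delete the first character.
Working it through for "lgalzukzz": intermediate "kzzlgalzu", final "zzlgalzu".

zzlgalzu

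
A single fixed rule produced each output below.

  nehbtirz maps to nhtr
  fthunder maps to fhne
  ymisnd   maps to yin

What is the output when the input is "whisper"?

Each output is the input with this applied: keep every other character starting from the first (positions 1st, 3rd, 5th, ...).
Doing the same to "whisper": "wipr".

wipr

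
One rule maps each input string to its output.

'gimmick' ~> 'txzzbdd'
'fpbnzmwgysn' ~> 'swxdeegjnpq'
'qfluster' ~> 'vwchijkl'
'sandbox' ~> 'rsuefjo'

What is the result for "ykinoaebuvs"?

rsvzbefjlmp

The rule is to sort the characters into alphabetical order, then shift every letter 9 places backward in the alphabet (wrapping around).
Applying both steps to "ykinoaebuvs": "abeiknosuvy", then "rsvzbefjlmp".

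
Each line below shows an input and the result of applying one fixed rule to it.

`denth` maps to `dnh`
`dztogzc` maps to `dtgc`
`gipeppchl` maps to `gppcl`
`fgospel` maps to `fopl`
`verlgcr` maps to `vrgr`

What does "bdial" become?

The transformation: keep every other character starting from the first (positions 1st, 3rd, 5th, ...).
For "bdial" the result is "bil".

bil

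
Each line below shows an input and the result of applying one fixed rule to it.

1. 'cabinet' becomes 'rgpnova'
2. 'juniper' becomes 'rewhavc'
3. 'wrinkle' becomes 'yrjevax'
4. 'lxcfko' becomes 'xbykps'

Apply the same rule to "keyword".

eqxrljb

In each case the input is transformed by: move the last 2 characters to the front (rotate right by 2), then shift every letter 13 places forward in the alphabet (wrapping around) — i.e. ROT13.
For "keyword", step one produces "rdkeywo"; step two turns that into "eqxrljb".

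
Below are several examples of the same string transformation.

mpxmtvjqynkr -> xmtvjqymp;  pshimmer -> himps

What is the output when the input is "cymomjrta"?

The transformation: delete the last 3 characters, then move the first 2 characters to the end (rotate left by 2).
On "cymomjrta": the first step gives "cymomj", and the second then gives "momjcy".

momjcy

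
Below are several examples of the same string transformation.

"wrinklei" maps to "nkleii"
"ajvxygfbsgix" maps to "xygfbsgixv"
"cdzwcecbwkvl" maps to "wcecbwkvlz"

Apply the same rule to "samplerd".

The rule is to delete the first 2 characters, then move the first character to the end.
"samplerd" → "plerdm".

plerdm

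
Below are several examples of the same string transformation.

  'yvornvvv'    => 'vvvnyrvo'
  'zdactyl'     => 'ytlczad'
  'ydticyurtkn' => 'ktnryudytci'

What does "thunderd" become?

The pattern: move the last 2 characters to the front (rotate right by 2), then take characters alternately from the front and the back (1st, last, 2nd, 2nd-last, ...).
Working it through for "thunderd": intermediate "rdthunde", final "reddtnhu".

reddtnhu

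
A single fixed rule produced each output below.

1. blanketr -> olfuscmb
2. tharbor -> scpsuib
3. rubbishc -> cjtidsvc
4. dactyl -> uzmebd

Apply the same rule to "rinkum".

Looking at the pairs, the operation is to move the first 3 characters to the end (rotate left by 3), then shift every letter 1 place forward in the alphabet (wrapping around).
On "rinkum" that produces "lvnsjo".

lvnsjo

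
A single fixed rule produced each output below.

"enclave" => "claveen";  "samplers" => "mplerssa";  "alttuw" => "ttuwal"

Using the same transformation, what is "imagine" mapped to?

agineim

Each output is the input with this applied: move the first 2 characters to the end (rotate left by 2).
"imagine" → "agineim".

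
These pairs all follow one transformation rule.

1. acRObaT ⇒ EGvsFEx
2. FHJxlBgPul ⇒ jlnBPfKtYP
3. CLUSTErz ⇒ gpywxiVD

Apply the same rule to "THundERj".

The transformation: flip the case of every letter, then shift every letter 4 places forward in the alphabet (wrapping around).
Starting from "THundERj": after the first operation, "thUNDerJ"; after the second, "xlYRHivN".

xlYRHivN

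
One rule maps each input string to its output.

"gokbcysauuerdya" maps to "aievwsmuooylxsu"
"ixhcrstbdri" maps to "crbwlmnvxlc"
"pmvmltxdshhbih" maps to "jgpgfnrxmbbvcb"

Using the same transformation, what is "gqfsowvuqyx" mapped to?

Each output is the input with this applied: shift every letter 6 places backward in the alphabet (wrapping around).
Doing the same to "gqfsowvuqyx": "akzmiqpoksr".

akzmiqpoksr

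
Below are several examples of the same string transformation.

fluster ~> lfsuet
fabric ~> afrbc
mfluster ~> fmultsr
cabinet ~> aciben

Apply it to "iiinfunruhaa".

iiniufrnhua

Looking at the pairs, the operation is to swap each adjacent pair of characters (1↔2, 3↔4, ...), then delete the last character.
Starting from "iiinfunruhaa": after the first operation, "iiniufrnhuaa"; after the second, "iiniufrnhua".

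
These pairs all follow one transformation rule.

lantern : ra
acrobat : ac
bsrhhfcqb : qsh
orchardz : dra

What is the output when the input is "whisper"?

Rule — move the last 3 characters to the front (rotate right by 3), then keep one character in every 3, starting at position 2 (positions 2nd, 5th, 8th, ...).
Working it through for "whisper": intermediate "perwhis", final "eh".

eh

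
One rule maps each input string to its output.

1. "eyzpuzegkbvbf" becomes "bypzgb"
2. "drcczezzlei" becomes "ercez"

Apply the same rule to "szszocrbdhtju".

jzzcbh

Each output is the input with this applied: keep every other character starting from the second (positions 2nd, 4th, 6th, ...), then move the last character to the front.
For "szszocrbdhtju", step one produces "zzcbhj"; step two turns that into "jzzcbh".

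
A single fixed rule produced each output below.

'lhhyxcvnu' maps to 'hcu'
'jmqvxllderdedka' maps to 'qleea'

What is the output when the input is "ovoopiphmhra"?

In each case the input is transformed by: keep one character in every 3, starting at position 3 (positions 3rd, 6th, 9th, ...).
For "ovoopiphmhra" the result is "oima".

oima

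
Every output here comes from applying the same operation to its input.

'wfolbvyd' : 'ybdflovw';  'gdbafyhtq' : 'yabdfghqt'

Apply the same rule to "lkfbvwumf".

wbffklmuv

Each output is the input with this applied: sort the characters into alphabetical order, then move the last character to the front.
Applying both steps to "lkfbvwumf": "bffklmuvw", then "wbffklmuv".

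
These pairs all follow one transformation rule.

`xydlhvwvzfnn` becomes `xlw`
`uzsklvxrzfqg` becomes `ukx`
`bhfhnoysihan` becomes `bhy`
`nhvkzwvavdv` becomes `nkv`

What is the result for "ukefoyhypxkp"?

Each output is the input with this applied: delete the last 3 characters, then keep one character in every 3, starting at position 1 (positions 1st, 4th, 7th, ...).
"ukefoyhypxkp" → "ukefoyhyp" → "ufh".

ufh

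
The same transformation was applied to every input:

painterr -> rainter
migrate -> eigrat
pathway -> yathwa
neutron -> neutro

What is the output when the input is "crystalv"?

In each case the input is transformed by: delete the first character, then move the last character to the front.
"crystalv" → "vrystal".

vrystal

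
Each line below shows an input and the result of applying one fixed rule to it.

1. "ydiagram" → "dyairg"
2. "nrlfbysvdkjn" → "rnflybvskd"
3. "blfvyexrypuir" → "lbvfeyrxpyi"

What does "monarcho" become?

The pattern: swap each adjacent pair of characters (1↔2, 3↔4, ...), then delete the last 2 characters.
Starting from "monarcho": after the first operation, "omancroh"; after the second, "omancr".
(Check on "nrlfbysvdkjn": → "rnflybvskdnj" → "rnflybvskd" ✓)

omancr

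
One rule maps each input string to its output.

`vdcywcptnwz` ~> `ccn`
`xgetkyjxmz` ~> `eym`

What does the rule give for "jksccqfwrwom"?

In each case the input is transformed by: keep one character in every 3, starting at position 3 (positions 3rd, 6th, 9th, ...).
On "jksccqfwrwom" that produces "sqrm".

sqrm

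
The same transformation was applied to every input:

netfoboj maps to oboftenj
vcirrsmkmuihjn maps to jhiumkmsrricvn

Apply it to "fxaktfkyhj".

hykftkaxfj

Rule — move the last character to the front, then reverse the string.
"fxaktfkyhj" → "jfxaktfkyh" → "hykftkaxfj".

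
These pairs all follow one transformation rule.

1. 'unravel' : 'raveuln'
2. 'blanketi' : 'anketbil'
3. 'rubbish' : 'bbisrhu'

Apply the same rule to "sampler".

mplesra

The pattern: swap the first and last characters, then move the first 2 characters to the end (rotate left by 2).
Applying both steps to "sampler": "ramples", then "mplesra".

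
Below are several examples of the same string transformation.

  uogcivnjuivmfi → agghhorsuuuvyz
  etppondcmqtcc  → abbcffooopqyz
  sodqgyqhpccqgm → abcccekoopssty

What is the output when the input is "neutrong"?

The transformation: shift every letter 12 places forward in the alphabet (wrapping around), then sort the characters into alphabetical order.
On "neutrong": the first step gives "zqgfdazs", and the second then gives "adfgqszz".

adfgqszz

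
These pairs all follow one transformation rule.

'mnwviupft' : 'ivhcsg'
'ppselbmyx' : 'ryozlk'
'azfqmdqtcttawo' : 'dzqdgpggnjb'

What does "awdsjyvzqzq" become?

What's happening: shift every letter 13 places forward in the alphabet (wrapping around) — i.e. ROT13, then delete the first 3 characters.
On "awdsjyvzqzq": the first step gives "njqfwlimdmd", and the second then gives "fwlimdmd".

fwlimdmd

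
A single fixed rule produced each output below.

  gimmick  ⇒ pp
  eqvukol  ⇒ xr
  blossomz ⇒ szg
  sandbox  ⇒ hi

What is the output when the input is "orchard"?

yh

What's happening: shift every letter 7 places forward in the alphabet (wrapping around), then keep one character in every 3, starting at position 2 (positions 2nd, 5th, 8th, ...).
Working it through for "orchard": intermediate "vyjohyk", final "yh".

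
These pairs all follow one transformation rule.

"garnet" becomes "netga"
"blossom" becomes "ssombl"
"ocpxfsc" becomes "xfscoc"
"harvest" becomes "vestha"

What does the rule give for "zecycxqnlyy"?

ycxqnlyyze

The transformation: move the first 2 characters to the end (rotate left by 2), then delete the first character.
Working it through for "zecycxqnlyy": intermediate "cycxqnlyyze", final "ycxqnlyyze".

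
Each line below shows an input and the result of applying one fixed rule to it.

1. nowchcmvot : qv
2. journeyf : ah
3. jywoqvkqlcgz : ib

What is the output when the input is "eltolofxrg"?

Rule — shift every letter 2 places forward in the alphabet (wrapping around), then keep only the last 2 characters.
Working it through for "eltolofxrg": intermediate "gnvqnqhzti", final "ti".

ti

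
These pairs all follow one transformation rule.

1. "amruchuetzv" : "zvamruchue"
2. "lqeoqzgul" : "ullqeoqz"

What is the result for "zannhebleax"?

axzannhebl

The rule is to move the last 2 characters to the front (rotate right by 2), then delete the last character.
On "zannhebleax": the first step gives "axzannheble", and the second then gives "axzannhebl".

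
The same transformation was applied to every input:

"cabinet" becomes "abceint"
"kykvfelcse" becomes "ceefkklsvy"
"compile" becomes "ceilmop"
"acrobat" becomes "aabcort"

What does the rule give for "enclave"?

aceelnv

Each output is the input with this applied: sort the characters into alphabetical order.
Doing the same to "enclave": "aceelnv".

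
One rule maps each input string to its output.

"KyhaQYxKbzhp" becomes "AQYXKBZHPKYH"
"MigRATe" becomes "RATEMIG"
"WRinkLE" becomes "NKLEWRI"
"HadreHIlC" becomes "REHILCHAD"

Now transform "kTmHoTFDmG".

The transformation: move the first 3 characters to the end (rotate left by 3), then convert every letter to uppercase.
Doing the same to "kTmHoTFDmG": "HOTFDMGKTM".

HOTFDMGKTM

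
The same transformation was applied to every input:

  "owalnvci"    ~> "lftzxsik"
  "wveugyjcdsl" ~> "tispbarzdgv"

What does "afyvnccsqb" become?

The transformation: take characters alternately from the front and the back (1st, last, 2nd, 2nd-last, ...), then shift every letter 3 places backward in the alphabet (wrapping around).
"afyvnccsqb" → "abfqysvcnc" → "xycnvpszkz".

xycnvpszkz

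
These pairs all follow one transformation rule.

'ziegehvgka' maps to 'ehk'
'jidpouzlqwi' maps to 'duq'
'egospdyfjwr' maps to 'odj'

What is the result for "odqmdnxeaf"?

In each case the input is transformed by: keep one character in every 3, starting at position 3 (positions 3rd, 6th, 9th, ...).
On "odqmdnxeaf" that produces "qna".

qna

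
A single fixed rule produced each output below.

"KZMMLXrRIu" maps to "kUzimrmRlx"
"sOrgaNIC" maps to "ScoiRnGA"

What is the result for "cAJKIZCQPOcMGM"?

CmagjmkCiozpcq

Rule — flip the case of every letter, then take characters alternately from the front and the back (1st, last, 2nd, 2nd-last, ...).
"cAJKIZCQPOcMGM" → "CajkizcqpoCmgm" → "CmagjmkCiozpcq".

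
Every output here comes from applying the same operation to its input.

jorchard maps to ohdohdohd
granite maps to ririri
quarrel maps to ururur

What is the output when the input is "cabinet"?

ananan

Each output is the input with this applied: keep one character in every 3, starting at position 2 (positions 2nd, 5th, 8th, ...), then write the whole string 3 times in a row.
Working it through for "cabinet": intermediate "an", final "ananan".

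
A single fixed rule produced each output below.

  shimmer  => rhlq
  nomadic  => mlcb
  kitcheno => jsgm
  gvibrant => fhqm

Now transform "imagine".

In each case the input is transformed by: keep every other character starting from the first (positions 1st, 3rd, 5th, ...), then shift every letter 1 place backward in the alphabet (wrapping around).
For "imagine", step one produces "iaie"; step two turns that into "hzhd".
(Check on "nomadic": → "nmdc" → "mlcb" ✓)

hzhd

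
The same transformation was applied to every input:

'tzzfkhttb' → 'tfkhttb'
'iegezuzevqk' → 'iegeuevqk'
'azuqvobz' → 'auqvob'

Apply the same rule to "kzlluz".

kllu

The pattern: remove every "z".
For "kzlluz" the result is "kllu".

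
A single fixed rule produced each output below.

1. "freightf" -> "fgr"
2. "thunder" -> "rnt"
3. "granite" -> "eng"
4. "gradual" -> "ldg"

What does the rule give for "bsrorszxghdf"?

fgsr

Each output is the input with this applied: reverse the string, then keep one character in every 3, starting at position 1 (positions 1st, 4th, 7th, ...).
Starting from "bsrorszxghdf": after the first operation, "fdhgxzsrorsb"; after the second, "fgsr".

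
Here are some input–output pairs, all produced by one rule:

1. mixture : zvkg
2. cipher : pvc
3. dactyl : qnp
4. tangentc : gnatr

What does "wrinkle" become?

jeva

The transformation: shift every letter 13 places forward in the alphabet (wrapping around) — i.e. ROT13, then delete the last 3 characters.
On "wrinkle": the first step gives "jevaxyr", and the second then gives "jeva".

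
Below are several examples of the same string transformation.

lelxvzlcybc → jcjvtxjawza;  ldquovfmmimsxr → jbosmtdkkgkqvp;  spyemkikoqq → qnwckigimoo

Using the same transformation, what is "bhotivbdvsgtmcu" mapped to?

zfmrgtzbtqerkas

What's happening: shift every letter 2 places backward in the alphabet (wrapping around).
"bhotivbdvsgtmcu" → "zfmrgtzbtqerkas".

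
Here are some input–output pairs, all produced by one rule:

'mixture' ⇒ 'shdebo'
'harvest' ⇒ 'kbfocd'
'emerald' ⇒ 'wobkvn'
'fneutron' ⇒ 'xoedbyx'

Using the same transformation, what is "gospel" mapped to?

yczov

Each output is the input with this applied: shift every letter 10 places forward in the alphabet (wrapping around), then delete the first character.
Applying both steps to "gospel": "qyczov", then "yczov".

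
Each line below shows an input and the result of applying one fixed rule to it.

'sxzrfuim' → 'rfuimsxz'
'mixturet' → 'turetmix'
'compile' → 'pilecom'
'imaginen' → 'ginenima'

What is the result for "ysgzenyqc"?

Each output is the input with this applied: move the first 3 characters to the end (rotate left by 3).
Applying that to "ysgzenyqc" gives "zenyqcysg".

zenyqcysg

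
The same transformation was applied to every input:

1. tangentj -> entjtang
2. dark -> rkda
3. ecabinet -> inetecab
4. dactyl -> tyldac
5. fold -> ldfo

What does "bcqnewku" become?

ewkubcqn

The rule is to swap the front and back halves of the string.
Applying that to "bcqnewku" gives "ewkubcqn".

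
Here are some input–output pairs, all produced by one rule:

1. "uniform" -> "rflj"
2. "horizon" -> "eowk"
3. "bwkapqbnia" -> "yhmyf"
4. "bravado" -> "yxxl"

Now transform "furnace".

What's happening: keep every other character starting from the first (positions 1st, 3rd, 5th, ...), then shift every letter 3 places backward in the alphabet (wrapping around).
"furnace" → "coxb".

coxb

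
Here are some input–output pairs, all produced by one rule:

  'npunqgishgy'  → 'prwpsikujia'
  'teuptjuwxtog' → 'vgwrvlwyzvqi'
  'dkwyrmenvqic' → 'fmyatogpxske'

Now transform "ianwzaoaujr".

Rule — shift every letter 2 places forward in the alphabet (wrapping around).
For "ianwzaoaujr" the result is "kcpybcqcwlt".

kcpybcqcwlt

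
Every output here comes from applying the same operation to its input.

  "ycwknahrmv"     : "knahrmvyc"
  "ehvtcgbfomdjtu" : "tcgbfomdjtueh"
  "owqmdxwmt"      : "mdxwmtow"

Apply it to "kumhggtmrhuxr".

hggtmrhuxrku

What's happening: move the first 3 characters to the end (rotate left by 3), then delete the last character.
Starting from "kumhggtmrhuxr": after the first operation, "hggtmrhuxrkum"; after the second, "hggtmrhuxrku".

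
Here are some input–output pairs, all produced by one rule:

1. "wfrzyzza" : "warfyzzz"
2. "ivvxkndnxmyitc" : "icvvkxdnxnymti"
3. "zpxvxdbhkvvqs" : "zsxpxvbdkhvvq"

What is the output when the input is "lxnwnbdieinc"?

Rule — move the last character to the front, then swap each adjacent pair of characters (1↔2, 3↔4, ...).
For "lxnwnbdieinc" the result is "lcnxnwdbeini".

lcnxnwdbeini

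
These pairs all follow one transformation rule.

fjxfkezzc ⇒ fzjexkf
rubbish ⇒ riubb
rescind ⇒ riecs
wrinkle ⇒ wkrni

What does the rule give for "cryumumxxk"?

The transformation: delete the last 2 characters, then take characters alternately from the front and the back (1st, last, 2nd, 2nd-last, ...).
On "cryumumxxk" that produces "cxrmyuum".

cxrmyuum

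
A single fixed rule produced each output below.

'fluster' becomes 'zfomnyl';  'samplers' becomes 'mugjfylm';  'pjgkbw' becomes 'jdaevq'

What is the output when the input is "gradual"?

aluxouf

In each case the input is transformed by: shift every letter 6 places backward in the alphabet (wrapping around).
Doing the same to "gradual": "aluxouf".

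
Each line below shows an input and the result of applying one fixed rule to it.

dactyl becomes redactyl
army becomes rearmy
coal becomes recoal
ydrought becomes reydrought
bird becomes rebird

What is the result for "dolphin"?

Looking at the pairs, the operation is to prepend "re".
"dolphin" → "redolphin".

redolphin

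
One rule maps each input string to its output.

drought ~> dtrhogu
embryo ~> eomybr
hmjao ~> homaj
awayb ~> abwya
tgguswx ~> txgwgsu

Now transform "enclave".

What's happening: take characters alternately from the front and the back (1st, last, 2nd, 2nd-last, ...).
Applying that to "enclave" gives "eenvcal".

eenvcal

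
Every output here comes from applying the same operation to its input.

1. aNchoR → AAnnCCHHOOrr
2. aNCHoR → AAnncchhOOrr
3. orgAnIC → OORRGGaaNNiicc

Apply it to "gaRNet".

The pattern: double every character, then flip the case of every letter.
On "gaRNet" that produces "GGAArrnnEETT".

GGAArrnnEETT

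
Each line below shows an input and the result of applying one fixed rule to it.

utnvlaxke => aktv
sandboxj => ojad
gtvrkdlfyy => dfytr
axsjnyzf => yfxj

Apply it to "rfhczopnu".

In each case the input is transformed by: keep every other character starting from the second (positions 2nd, 4th, 6th, ...), then move the first 2 characters to the end (rotate left by 2).
"rfhczopnu" → "fcon" → "onfc".

onfc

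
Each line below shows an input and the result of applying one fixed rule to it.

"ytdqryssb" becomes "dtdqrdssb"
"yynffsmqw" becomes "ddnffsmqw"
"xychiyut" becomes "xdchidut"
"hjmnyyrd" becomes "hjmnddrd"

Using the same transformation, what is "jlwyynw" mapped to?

Each output is the input with this applied: replace every "y" with "d".
For "jlwyynw" the result is "jlwddnw".

jlwddnw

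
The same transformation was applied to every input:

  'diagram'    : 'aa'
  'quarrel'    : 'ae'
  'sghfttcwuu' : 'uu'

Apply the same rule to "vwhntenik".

Each output is the input with this applied: delete the first 2 characters, then keep only the vowels.
"vwhntenik" → "hntenik" → "ei".

ei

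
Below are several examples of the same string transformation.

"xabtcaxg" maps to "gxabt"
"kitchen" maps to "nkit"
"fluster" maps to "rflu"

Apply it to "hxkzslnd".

What's happening: move the last character to the front, then delete the last 3 characters.
Starting from "hxkzslnd": after the first operation, "dhxkzsln"; after the second, "dhxkz".

dhxkz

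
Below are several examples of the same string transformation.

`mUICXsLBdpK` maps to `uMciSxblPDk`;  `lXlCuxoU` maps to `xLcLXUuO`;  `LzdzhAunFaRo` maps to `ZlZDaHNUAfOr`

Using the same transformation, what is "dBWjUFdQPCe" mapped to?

In each case the input is transformed by: flip the case of every letter, then swap each adjacent pair of characters (1↔2, 3↔4, ...).
On "dBWjUFdQPCe" that produces "bDJwfuqDcpE".

bDJwfuqDcpE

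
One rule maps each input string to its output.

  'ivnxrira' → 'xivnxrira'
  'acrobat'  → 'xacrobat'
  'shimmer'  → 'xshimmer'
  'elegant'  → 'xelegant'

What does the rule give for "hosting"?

In each case the input is transformed by: prepend "x".
Applying that to "hosting" gives "xhosting".

xhosting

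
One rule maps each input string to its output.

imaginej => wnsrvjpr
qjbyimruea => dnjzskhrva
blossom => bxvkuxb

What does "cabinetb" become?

In each case the input is transformed by: shift every letter 9 places forward in the alphabet (wrapping around), then move the last 3 characters to the front (rotate right by 3).
Starting from "cabinetb": after the first operation, "ljkrwnck"; after the second, "nckljkrw".

nckljkrw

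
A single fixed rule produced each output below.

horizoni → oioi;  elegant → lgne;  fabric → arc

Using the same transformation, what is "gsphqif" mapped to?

shig

The transformation: move the first character to the end, then keep every other character starting from the first (positions 1st, 3rd, 5th, ...).
Applying both steps to "gsphqif": "sphqifg", then "shig".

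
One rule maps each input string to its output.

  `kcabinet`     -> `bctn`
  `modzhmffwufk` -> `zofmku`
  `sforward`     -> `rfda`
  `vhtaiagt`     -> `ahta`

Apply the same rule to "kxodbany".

dxya

Looking at the pairs, the operation is to keep every other character starting from the second (positions 2nd, 4th, 6th, ...), then swap each adjacent pair of characters (1↔2, 3↔4, ...).
Doing the same to "kxodbany": "dxya".
(Check on "modzhmffwufk": → "ozmfuk" → "zofmku" ✓)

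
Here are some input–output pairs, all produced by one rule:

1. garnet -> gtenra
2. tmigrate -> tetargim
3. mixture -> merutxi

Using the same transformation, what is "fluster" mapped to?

fretsul

Rule — move the first character to the end, then reverse the string.
Starting from "fluster": after the first operation, "lusterf"; after the second, "fretsul".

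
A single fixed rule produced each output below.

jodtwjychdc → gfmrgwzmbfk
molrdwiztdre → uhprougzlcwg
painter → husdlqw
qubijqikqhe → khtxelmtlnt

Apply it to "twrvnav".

dywzuyq

The pattern: move the last 2 characters to the front (rotate right by 2), then shift every letter 3 places forward in the alphabet (wrapping around).
For "twrvnav", step one produces "avtwrvn"; step two turns that into "dywzuyq".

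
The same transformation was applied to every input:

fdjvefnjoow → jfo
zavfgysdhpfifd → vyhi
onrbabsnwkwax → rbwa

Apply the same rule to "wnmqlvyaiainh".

mvin

In each case the input is transformed by: keep one character in every 3, starting at position 3 (positions 3rd, 6th, 9th, ...).
Applying that to "wnmqlvyaiainh" gives "mvin".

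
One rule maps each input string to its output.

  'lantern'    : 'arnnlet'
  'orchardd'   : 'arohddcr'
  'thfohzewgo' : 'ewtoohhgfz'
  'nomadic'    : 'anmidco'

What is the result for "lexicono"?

The transformation: sort the characters into reverse alphabetical order, then swap the first and last characters.
Starting from "lexicono": after the first operation, "xoonliec"; after the second, "coonliex".

coonliex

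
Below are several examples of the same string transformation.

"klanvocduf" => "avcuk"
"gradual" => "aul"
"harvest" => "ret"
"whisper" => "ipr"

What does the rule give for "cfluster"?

lsec

The rule is to move the first character to the end, then keep every other character starting from the second (positions 2nd, 4th, 6th, ...).
Working it through for "cfluster": intermediate "flusterc", final "lsec".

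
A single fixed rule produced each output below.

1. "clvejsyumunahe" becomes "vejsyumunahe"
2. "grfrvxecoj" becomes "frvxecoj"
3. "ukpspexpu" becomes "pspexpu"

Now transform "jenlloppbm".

What's happening: delete the first 2 characters.
So "jenlloppbm" becomes "nlloppbm".

nlloppbm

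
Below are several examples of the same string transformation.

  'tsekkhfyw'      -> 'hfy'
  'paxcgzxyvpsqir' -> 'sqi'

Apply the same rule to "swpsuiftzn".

ftz

The pattern: delete the last character, then keep only the last 3 characters.
For "swpsuiftzn", step one produces "swpsuiftz"; step two turns that into "ftz".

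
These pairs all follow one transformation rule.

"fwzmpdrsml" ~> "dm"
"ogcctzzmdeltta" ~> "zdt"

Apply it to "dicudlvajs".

lj

What's happening: delete the first 3 characters, then keep one character in every 3, starting at position 3 (positions 3rd, 6th, 9th, ...).
Applying both steps to "dicudlvajs": "udlvajs", then "lj".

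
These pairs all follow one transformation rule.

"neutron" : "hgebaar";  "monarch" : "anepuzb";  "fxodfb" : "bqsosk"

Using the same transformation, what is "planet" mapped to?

What's happening: shift every letter 13 places forward in the alphabet (wrapping around) — i.e. ROT13, then move the first 2 characters to the end (rotate left by 2).
"planet" → "cynarg" → "nargcy".

nargcy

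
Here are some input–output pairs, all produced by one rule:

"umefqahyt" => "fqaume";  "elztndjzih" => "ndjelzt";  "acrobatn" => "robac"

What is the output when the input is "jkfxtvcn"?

The rule is to delete the last 3 characters, then move the last 3 characters to the front (rotate right by 3).
Working it through for "jkfxtvcn": intermediate "jkfxt", final "fxtjk".

fxtjk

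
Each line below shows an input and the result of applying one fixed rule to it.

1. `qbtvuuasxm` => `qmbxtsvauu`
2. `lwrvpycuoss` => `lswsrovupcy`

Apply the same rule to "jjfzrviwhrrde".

jejdfrzrrhvwi

In each case the input is transformed by: take characters alternately from the front and the back (1st, last, 2nd, 2nd-last, ...).
For "jjfzrviwhrrde" the result is "jejdfrzrrhvwi".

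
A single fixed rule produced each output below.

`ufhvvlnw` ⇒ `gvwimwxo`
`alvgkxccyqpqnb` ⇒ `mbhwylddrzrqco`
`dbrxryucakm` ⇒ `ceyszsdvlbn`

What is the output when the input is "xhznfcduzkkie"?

iyoadgvelajlf

Rule — swap each adjacent pair of characters (1↔2, 3↔4, ...), then shift every letter 1 place forward in the alphabet (wrapping around).
So "xhznfcduzkkie" becomes "iyoadgvelajlf".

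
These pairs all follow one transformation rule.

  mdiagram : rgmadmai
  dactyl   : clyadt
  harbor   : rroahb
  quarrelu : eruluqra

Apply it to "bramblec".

lbcerbma

The pattern: swap each adjacent pair of characters (1↔2, 3↔4, ...), then swap the front and back halves of the string.
For "bramblec", step one produces "rbmalbce"; step two turns that into "lbcerbma".
(Check on "dactyl": → "adtcly" → "clyadt" ✓)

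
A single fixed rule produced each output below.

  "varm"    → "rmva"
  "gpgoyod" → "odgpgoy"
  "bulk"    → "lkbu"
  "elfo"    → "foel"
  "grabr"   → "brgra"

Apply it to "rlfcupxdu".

In each case the input is transformed by: move the last 2 characters to the front (rotate right by 2).
Applying that to "rlfcupxdu" gives "durlfcupx".

durlfcupx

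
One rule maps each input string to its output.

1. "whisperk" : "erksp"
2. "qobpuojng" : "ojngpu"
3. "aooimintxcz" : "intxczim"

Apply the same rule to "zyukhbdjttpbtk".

bdjttpbtkkh

In each case the input is transformed by: delete the first 3 characters, then move the first 2 characters to the end (rotate left by 2).
"zyukhbdjttpbtk" → "khbdjttpbtk" → "bdjttpbtkkh".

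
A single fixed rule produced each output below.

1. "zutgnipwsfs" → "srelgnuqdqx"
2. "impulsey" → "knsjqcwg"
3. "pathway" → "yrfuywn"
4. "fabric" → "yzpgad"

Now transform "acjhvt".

The pattern: move the first character to the end, then shift every letter 2 places backward in the alphabet (wrapping around).
Applying both steps to "acjhvt": "cjhvta", then "ahftry".

ahftry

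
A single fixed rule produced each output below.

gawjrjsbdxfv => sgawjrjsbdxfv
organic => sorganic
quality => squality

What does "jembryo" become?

sjembryo

The transformation: prepend "s".
"jembryo" → "sjembryo".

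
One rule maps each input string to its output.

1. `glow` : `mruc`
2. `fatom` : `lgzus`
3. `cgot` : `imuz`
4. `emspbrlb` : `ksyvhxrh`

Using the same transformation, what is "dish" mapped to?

joyn

Rule — shift every letter 6 places forward in the alphabet (wrapping around).
On "dish" that produces "joyn".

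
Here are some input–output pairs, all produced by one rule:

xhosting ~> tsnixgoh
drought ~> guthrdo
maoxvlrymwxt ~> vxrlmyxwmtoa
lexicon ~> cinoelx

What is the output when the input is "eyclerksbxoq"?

elkrbsoxeqcy

The pattern: move the first 3 characters to the end (rotate left by 3), then swap each adjacent pair of characters (1↔2, 3↔4, ...).
On "eyclerksbxoq": the first step gives "lerksbxoqeyc", and the second then gives "elkrbsoxeqcy".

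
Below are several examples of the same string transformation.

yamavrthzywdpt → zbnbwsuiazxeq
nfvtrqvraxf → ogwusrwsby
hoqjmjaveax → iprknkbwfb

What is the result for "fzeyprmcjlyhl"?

gafzqsndkmzi

The transformation: delete the last character, then shift every letter 1 place forward in the alphabet (wrapping around).
"fzeyprmcjlyhl" → "fzeyprmcjlyh" → "gafzqsndkmzi".
(Check on "hoqjmjaveax": → "hoqjmjavea" → "iprknkbwfb" ✓)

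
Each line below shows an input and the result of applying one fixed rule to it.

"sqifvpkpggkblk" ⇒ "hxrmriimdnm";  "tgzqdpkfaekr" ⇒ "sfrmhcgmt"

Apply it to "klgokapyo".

qmcraq

The transformation: delete the first 3 characters, then shift every letter 2 places forward in the alphabet (wrapping around).
Starting from "klgokapyo": after the first operation, "okapyo"; after the second, "qmcraq".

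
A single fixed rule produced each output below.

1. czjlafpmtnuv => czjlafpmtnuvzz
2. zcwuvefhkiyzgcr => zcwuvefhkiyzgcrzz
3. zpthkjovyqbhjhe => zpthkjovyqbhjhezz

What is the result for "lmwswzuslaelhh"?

Rule — append "zz".
So "lmwswzuslaelhh" becomes "lmwswzuslaelhhzz".

lmwswzuslaelhhzz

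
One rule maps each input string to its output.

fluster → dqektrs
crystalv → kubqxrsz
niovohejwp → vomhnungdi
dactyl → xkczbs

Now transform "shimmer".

The transformation: move the last 2 characters to the front (rotate right by 2), then shift every letter 1 place backward in the alphabet (wrapping around).
For "shimmer", step one produces "ershimm"; step two turns that into "dqrghll".

dqrghll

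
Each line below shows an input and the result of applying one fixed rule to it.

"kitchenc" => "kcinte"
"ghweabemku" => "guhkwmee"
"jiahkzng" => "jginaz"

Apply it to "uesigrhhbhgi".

uiegshibgh

What's happening: take characters alternately from the front and the back (1st, last, 2nd, 2nd-last, ...), then delete the last 2 characters.
Starting from "uesigrhhbhgi": after the first operation, "uiegshibghrh"; after the second, "uiegshibgh".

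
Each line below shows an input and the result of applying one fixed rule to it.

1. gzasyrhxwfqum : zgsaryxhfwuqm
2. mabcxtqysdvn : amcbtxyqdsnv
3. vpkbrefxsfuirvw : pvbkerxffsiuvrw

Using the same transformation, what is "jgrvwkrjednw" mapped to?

gjvrkwjrdewn

The transformation: swap each adjacent pair of characters (1↔2, 3↔4, ...).
On "jgrvwkrjednw" that produces "gjvrkwjrdewn".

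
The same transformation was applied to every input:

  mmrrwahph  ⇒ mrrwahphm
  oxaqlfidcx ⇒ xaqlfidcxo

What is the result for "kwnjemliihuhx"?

wnjemliihuhxk

Looking at the pairs, the operation is to move the first character to the end.
On "kwnjemliihuhx" that produces "wnjemliihuhxk".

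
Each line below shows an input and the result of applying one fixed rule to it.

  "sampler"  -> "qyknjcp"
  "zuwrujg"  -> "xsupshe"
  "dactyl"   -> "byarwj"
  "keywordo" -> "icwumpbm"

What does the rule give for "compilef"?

amkngjcd

In each case the input is transformed by: shift every letter 2 places backward in the alphabet (wrapping around).
On "compilef" that produces "amkngjcd".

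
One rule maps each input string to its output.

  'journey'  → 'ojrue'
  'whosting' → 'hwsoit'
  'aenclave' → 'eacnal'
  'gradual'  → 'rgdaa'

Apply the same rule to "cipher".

In each case the input is transformed by: swap each adjacent pair of characters (1↔2, 3↔4, ...), then delete the last 2 characters.
Applying both steps to "cipher": "ichpre", then "ichp".

ichp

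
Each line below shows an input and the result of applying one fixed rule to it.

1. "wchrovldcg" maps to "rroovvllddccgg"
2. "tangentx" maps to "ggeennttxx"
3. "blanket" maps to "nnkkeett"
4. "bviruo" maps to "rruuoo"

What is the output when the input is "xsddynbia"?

What's happening: delete the first 3 characters, then double every character.
So "xsddynbia" becomes "ddyynnbbiiaa".

ddyynnbbiiaa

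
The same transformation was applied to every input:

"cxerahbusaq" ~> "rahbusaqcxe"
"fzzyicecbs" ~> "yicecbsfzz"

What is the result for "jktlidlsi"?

What's happening: move the first 3 characters to the end (rotate left by 3).
Applying that to "jktlidlsi" gives "lidlsijkt".

lidlsijkt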